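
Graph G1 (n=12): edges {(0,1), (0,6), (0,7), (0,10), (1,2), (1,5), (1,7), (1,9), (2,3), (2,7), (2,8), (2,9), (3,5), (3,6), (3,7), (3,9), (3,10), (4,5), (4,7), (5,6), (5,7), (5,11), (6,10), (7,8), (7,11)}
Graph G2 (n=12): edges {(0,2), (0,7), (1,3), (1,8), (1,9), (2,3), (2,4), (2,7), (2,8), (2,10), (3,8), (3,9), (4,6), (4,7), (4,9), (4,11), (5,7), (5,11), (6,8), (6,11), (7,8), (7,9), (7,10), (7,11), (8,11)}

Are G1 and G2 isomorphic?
Yes, isomorphic

The graphs are isomorphic.
One valid mapping φ: V(G1) → V(G2): 0→9, 1→4, 2→11, 3→8, 4→0, 5→2, 6→3, 7→7, 8→5, 9→6, 10→1, 11→10

Verify φ preserves adjacency — for each edge of G1, its image is an edge of G2:
  (0,1) → (φ(0),φ(1)) = (4,9) ∈ E(G2) ✓
  (0,6) → (φ(0),φ(6)) = (3,9) ∈ E(G2) ✓
  (0,7) → (φ(0),φ(7)) = (7,9) ∈ E(G2) ✓
  (0,10) → (φ(0),φ(10)) = (1,9) ∈ E(G2) ✓
  (1,2) → (φ(1),φ(2)) = (4,11) ∈ E(G2) ✓
  (1,5) → (φ(1),φ(5)) = (2,4) ∈ E(G2) ✓
  (1,7) → (φ(1),φ(7)) = (4,7) ∈ E(G2) ✓
  (1,9) → (φ(1),φ(9)) = (4,6) ∈ E(G2) ✓
  (2,3) → (φ(2),φ(3)) = (8,11) ∈ E(G2) ✓
  (2,7) → (φ(2),φ(7)) = (7,11) ∈ E(G2) ✓
  (2,8) → (φ(2),φ(8)) = (5,11) ∈ E(G2) ✓
  (2,9) → (φ(2),φ(9)) = (6,11) ∈ E(G2) ✓
  (3,5) → (φ(3),φ(5)) = (2,8) ∈ E(G2) ✓
  (3,6) → (φ(3),φ(6)) = (3,8) ∈ E(G2) ✓
  (3,7) → (φ(3),φ(7)) = (7,8) ∈ E(G2) ✓
  (3,9) → (φ(3),φ(9)) = (6,8) ∈ E(G2) ✓
  (3,10) → (φ(3),φ(10)) = (1,8) ∈ E(G2) ✓
  (4,5) → (φ(4),φ(5)) = (0,2) ∈ E(G2) ✓
  (4,7) → (φ(4),φ(7)) = (0,7) ∈ E(G2) ✓
  (5,6) → (φ(5),φ(6)) = (2,3) ∈ E(G2) ✓
  (5,7) → (φ(5),φ(7)) = (2,7) ∈ E(G2) ✓
  (5,11) → (φ(5),φ(11)) = (2,10) ∈ E(G2) ✓
  (6,10) → (φ(6),φ(10)) = (1,3) ∈ E(G2) ✓
  (7,8) → (φ(7),φ(8)) = (5,7) ∈ E(G2) ✓
  (7,11) → (φ(7),φ(11)) = (7,10) ∈ E(G2) ✓
All 25 edges of G1 map to edges of G2, and |E(G1)| = |E(G2)| = 25, so φ is a bijection on edges as well as vertices. Hence G1 ≅ G2.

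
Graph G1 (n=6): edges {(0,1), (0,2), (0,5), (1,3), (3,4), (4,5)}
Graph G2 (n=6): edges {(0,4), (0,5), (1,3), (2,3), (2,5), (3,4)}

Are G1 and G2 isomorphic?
Yes, isomorphic

The graphs are isomorphic.
One valid mapping φ: V(G1) → V(G2): 0→3, 1→2, 2→1, 3→5, 4→0, 5→4

Verify φ preserves adjacency — for each edge of G1, its image is an edge of G2:
  (0,1) → (φ(0),φ(1)) = (2,3) ∈ E(G2) ✓
  (0,2) → (φ(0),φ(2)) = (1,3) ∈ E(G2) ✓
  (0,5) → (φ(0),φ(5)) = (3,4) ∈ E(G2) ✓
  (1,3) → (φ(1),φ(3)) = (2,5) ∈ E(G2) ✓
  (3,4) → (φ(3),φ(4)) = (0,5) ∈ E(G2) ✓
  (4,5) → (φ(4),φ(5)) = (0,4) ∈ E(G2) ✓
All 6 edges of G1 map to edges of G2, and |E(G1)| = |E(G2)| = 6, so φ is a bijection on edges as well as vertices. Hence G1 ≅ G2.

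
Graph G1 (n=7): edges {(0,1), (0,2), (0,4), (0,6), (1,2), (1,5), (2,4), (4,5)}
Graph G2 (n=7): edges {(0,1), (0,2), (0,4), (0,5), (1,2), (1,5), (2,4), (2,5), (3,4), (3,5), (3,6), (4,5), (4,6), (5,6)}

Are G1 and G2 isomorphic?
No, not isomorphic

The graphs are NOT isomorphic.

Counting triangles (3-cliques): G1 has 2, G2 has 11.
Triangle count is an isomorphism invariant, so differing triangle counts rule out isomorphism.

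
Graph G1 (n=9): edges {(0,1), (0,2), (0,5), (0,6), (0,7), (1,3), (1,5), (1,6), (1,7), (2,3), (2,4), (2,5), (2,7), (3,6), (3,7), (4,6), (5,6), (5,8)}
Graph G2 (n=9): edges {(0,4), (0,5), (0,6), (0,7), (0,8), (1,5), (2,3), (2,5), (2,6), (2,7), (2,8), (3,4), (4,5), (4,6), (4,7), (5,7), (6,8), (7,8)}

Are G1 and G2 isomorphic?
Yes, isomorphic

The graphs are isomorphic.
One valid mapping φ: V(G1) → V(G2): 0→7, 1→0, 2→2, 3→6, 4→3, 5→5, 6→4, 7→8, 8→1

Verify φ preserves adjacency — for each edge of G1, its image is an edge of G2:
  (0,1) → (φ(0),φ(1)) = (0,7) ∈ E(G2) ✓
  (0,2) → (φ(0),φ(2)) = (2,7) ∈ E(G2) ✓
  (0,5) → (φ(0),φ(5)) = (5,7) ∈ E(G2) ✓
  (0,6) → (φ(0),φ(6)) = (4,7) ∈ E(G2) ✓
  (0,7) → (φ(0),φ(7)) = (7,8) ∈ E(G2) ✓
  (1,3) → (φ(1),φ(3)) = (0,6) ∈ E(G2) ✓
  (1,5) → (φ(1),φ(5)) = (0,5) ∈ E(G2) ✓
  (1,6) → (φ(1),φ(6)) = (0,4) ∈ E(G2) ✓
  (1,7) → (φ(1),φ(7)) = (0,8) ∈ E(G2) ✓
  (2,3) → (φ(2),φ(3)) = (2,6) ∈ E(G2) ✓
  (2,4) → (φ(2),φ(4)) = (2,3) ∈ E(G2) ✓
  (2,5) → (φ(2),φ(5)) = (2,5) ∈ E(G2) ✓
  (2,7) → (φ(2),φ(7)) = (2,8) ∈ E(G2) ✓
  (3,6) → (φ(3),φ(6)) = (4,6) ∈ E(G2) ✓
  (3,7) → (φ(3),φ(7)) = (6,8) ∈ E(G2) ✓
  (4,6) → (φ(4),φ(6)) = (3,4) ∈ E(G2) ✓
  (5,6) → (φ(5),φ(6)) = (4,5) ∈ E(G2) ✓
  (5,8) → (φ(5),φ(8)) = (1,5) ∈ E(G2) ✓
All 18 edges of G1 map to edges of G2, and |E(G1)| = |E(G2)| = 18, so φ is a bijection on edges as well as vertices. Hence G1 ≅ G2.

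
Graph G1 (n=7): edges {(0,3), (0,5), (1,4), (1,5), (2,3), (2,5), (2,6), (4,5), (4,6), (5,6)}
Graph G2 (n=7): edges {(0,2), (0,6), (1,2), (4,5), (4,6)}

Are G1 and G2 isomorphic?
No, not isomorphic

The graphs are NOT isomorphic.

Counting triangles (3-cliques): G1 has 3, G2 has 0.
Triangle count is an isomorphism invariant, so differing triangle counts rule out isomorphism.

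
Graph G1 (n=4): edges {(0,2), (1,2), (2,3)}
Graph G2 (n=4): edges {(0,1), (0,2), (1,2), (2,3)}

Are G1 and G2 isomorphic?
No, not isomorphic

The graphs are NOT isomorphic.

Counting triangles (3-cliques): G1 has 0, G2 has 1.
Triangle count is an isomorphism invariant, so differing triangle counts rule out isomorphism.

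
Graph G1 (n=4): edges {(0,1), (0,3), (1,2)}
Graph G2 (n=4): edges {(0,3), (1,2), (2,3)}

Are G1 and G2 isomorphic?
Yes, isomorphic

The graphs are isomorphic.
One valid mapping φ: V(G1) → V(G2): 0→3, 1→2, 2→1, 3→0

Verify φ preserves adjacency — for each edge of G1, its image is an edge of G2:
  (0,1) → (φ(0),φ(1)) = (2,3) ∈ E(G2) ✓
  (0,3) → (φ(0),φ(3)) = (0,3) ∈ E(G2) ✓
  (1,2) → (φ(1),φ(2)) = (1,2) ∈ E(G2) ✓
All 3 edges of G1 map to edges of G2, and |E(G1)| = |E(G2)| = 3, so φ is a bijection on edges as well as vertices. Hence G1 ≅ G2.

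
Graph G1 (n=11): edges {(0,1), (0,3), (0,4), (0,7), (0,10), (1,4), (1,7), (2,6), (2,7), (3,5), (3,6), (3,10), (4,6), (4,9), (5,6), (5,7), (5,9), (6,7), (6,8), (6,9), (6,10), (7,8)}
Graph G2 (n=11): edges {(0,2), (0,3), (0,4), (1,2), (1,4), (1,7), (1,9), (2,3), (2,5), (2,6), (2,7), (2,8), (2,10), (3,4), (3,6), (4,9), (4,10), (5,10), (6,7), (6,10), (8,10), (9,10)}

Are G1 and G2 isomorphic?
Yes, isomorphic

The graphs are isomorphic.
One valid mapping φ: V(G1) → V(G2): 0→4, 1→9, 2→8, 3→3, 4→1, 5→6, 6→2, 7→10, 8→5, 9→7, 10→0

Verify φ preserves adjacency — for each edge of G1, its image is an edge of G2:
  (0,1) → (φ(0),φ(1)) = (4,9) ∈ E(G2) ✓
  (0,3) → (φ(0),φ(3)) = (3,4) ∈ E(G2) ✓
  (0,4) → (φ(0),φ(4)) = (1,4) ∈ E(G2) ✓
  (0,7) → (φ(0),φ(7)) = (4,10) ∈ E(G2) ✓
  (0,10) → (φ(0),φ(10)) = (0,4) ∈ E(G2) ✓
  (1,4) → (φ(1),φ(4)) = (1,9) ∈ E(G2) ✓
  (1,7) → (φ(1),φ(7)) = (9,10) ∈ E(G2) ✓
  (2,6) → (φ(2),φ(6)) = (2,8) ∈ E(G2) ✓
  (2,7) → (φ(2),φ(7)) = (8,10) ∈ E(G2) ✓
  (3,5) → (φ(3),φ(5)) = (3,6) ∈ E(G2) ✓
  (3,6) → (φ(3),φ(6)) = (2,3) ∈ E(G2) ✓
  (3,10) → (φ(3),φ(10)) = (0,3) ∈ E(G2) ✓
  (4,6) → (φ(4),φ(6)) = (1,2) ∈ E(G2) ✓
  (4,9) → (φ(4),φ(9)) = (1,7) ∈ E(G2) ✓
  (5,6) → (φ(5),φ(6)) = (2,6) ∈ E(G2) ✓
  (5,7) → (φ(5),φ(7)) = (6,10) ∈ E(G2) ✓
  (5,9) → (φ(5),φ(9)) = (6,7) ∈ E(G2) ✓
  (6,7) → (φ(6),φ(7)) = (2,10) ∈ E(G2) ✓
  (6,8) → (φ(6),φ(8)) = (2,5) ∈ E(G2) ✓
  (6,9) → (φ(6),φ(9)) = (2,7) ∈ E(G2) ✓
  (6,10) → (φ(6),φ(10)) = (0,2) ∈ E(G2) ✓
  (7,8) → (φ(7),φ(8)) = (5,10) ∈ E(G2) ✓
All 22 edges of G1 map to edges of G2, and |E(G1)| = |E(G2)| = 22, so φ is a bijection on edges as well as vertices. Hence G1 ≅ G2.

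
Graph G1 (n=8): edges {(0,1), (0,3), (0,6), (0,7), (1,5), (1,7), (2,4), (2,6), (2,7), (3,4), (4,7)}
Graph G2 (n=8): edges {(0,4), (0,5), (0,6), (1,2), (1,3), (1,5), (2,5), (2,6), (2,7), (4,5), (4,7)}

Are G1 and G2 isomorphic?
Yes, isomorphic

The graphs are isomorphic.
One valid mapping φ: V(G1) → V(G2): 0→2, 1→1, 2→4, 3→6, 4→0, 5→3, 6→7, 7→5

Verify φ preserves adjacency — for each edge of G1, its image is an edge of G2:
  (0,1) → (φ(0),φ(1)) = (1,2) ∈ E(G2) ✓
  (0,3) → (φ(0),φ(3)) = (2,6) ∈ E(G2) ✓
  (0,6) → (φ(0),φ(6)) = (2,7) ∈ E(G2) ✓
  (0,7) → (φ(0),φ(7)) = (2,5) ∈ E(G2) ✓
  (1,5) → (φ(1),φ(5)) = (1,3) ∈ E(G2) ✓
  (1,7) → (φ(1),φ(7)) = (1,5) ∈ E(G2) ✓
  (2,4) → (φ(2),φ(4)) = (0,4) ∈ E(G2) ✓
  (2,6) → (φ(2),φ(6)) = (4,7) ∈ E(G2) ✓
  (2,7) → (φ(2),φ(7)) = (4,5) ∈ E(G2) ✓
  (3,4) → (φ(3),φ(4)) = (0,6) ∈ E(G2) ✓
  (4,7) → (φ(4),φ(7)) = (0,5) ∈ E(G2) ✓
All 11 edges of G1 map to edges of G2, and |E(G1)| = |E(G2)| = 11, so φ is a bijection on edges as well as vertices. Hence G1 ≅ G2.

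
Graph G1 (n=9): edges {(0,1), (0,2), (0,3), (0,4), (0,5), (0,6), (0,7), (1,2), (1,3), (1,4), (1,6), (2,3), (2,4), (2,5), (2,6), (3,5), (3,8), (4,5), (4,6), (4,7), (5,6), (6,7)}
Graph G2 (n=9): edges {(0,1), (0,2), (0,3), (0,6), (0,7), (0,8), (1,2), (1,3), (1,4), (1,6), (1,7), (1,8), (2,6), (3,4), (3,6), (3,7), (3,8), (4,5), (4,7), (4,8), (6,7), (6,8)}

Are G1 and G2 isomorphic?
Yes, isomorphic

The graphs are isomorphic.
One valid mapping φ: V(G1) → V(G2): 0→1, 1→8, 2→3, 3→4, 4→0, 5→7, 6→6, 7→2, 8→5

Verify φ preserves adjacency — for each edge of G1, its image is an edge of G2:
  (0,1) → (φ(0),φ(1)) = (1,8) ∈ E(G2) ✓
  (0,2) → (φ(0),φ(2)) = (1,3) ∈ E(G2) ✓
  (0,3) → (φ(0),φ(3)) = (1,4) ∈ E(G2) ✓
  (0,4) → (φ(0),φ(4)) = (0,1) ∈ E(G2) ✓
  (0,5) → (φ(0),φ(5)) = (1,7) ∈ E(G2) ✓
  (0,6) → (φ(0),φ(6)) = (1,6) ∈ E(G2) ✓
  (0,7) → (φ(0),φ(7)) = (1,2) ∈ E(G2) ✓
  (1,2) → (φ(1),φ(2)) = (3,8) ∈ E(G2) ✓
  (1,3) → (φ(1),φ(3)) = (4,8) ∈ E(G2) ✓
  (1,4) → (φ(1),φ(4)) = (0,8) ∈ E(G2) ✓
  (1,6) → (φ(1),φ(6)) = (6,8) ∈ E(G2) ✓
  (2,3) → (φ(2),φ(3)) = (3,4) ∈ E(G2) ✓
  (2,4) → (φ(2),φ(4)) = (0,3) ∈ E(G2) ✓
  (2,5) → (φ(2),φ(5)) = (3,7) ∈ E(G2) ✓
  (2,6) → (φ(2),φ(6)) = (3,6) ∈ E(G2) ✓
  (3,5) → (φ(3),φ(5)) = (4,7) ∈ E(G2) ✓
  (3,8) → (φ(3),φ(8)) = (4,5) ∈ E(G2) ✓
  (4,5) → (φ(4),φ(5)) = (0,7) ∈ E(G2) ✓
  (4,6) → (φ(4),φ(6)) = (0,6) ∈ E(G2) ✓
  (4,7) → (φ(4),φ(7)) = (0,2) ∈ E(G2) ✓
  (5,6) → (φ(5),φ(6)) = (6,7) ∈ E(G2) ✓
  (6,7) → (φ(6),φ(7)) = (2,6) ∈ E(G2) ✓
All 22 edges of G1 map to edges of G2, and |E(G1)| = |E(G2)| = 22, so φ is a bijection on edges as well as vertices. Hence G1 ≅ G2.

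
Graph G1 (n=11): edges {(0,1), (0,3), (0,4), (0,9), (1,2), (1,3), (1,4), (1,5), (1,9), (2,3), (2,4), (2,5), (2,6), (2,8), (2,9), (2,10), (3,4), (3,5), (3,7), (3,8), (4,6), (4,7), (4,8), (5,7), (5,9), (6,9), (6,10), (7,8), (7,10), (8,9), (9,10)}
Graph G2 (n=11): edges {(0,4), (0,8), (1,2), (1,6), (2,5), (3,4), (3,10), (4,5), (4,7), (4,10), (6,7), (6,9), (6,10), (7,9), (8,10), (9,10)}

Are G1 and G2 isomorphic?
No, not isomorphic

The graphs are NOT isomorphic.

Counting triangles (3-cliques): G1 has 27, G2 has 3.
Triangle count is an isomorphism invariant, so differing triangle counts rule out isomorphism.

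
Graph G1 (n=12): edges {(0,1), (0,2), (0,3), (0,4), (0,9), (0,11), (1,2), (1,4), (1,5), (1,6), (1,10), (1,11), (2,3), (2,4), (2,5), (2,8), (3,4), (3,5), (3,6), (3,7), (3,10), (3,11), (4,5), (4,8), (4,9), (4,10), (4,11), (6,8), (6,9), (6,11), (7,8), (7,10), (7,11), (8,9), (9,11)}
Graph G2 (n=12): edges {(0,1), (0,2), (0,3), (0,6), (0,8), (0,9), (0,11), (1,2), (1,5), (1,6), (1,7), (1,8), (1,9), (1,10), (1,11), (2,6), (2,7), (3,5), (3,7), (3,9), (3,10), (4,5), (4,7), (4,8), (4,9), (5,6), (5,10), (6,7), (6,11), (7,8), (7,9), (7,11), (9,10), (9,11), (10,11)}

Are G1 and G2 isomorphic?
Yes, isomorphic

The graphs are isomorphic.
One valid mapping φ: V(G1) → V(G2): 0→11, 1→0, 2→6, 3→7, 4→1, 5→2, 6→3, 7→4, 8→5, 9→10, 10→8, 11→9

Verify φ preserves adjacency — for each edge of G1, its image is an edge of G2:
  (0,1) → (φ(0),φ(1)) = (0,11) ∈ E(G2) ✓
  (0,2) → (φ(0),φ(2)) = (6,11) ∈ E(G2) ✓
  (0,3) → (φ(0),φ(3)) = (7,11) ∈ E(G2) ✓
  (0,4) → (φ(0),φ(4)) = (1,11) ∈ E(G2) ✓
  (0,9) → (φ(0),φ(9)) = (10,11) ∈ E(G2) ✓
  (0,11) → (φ(0),φ(11)) = (9,11) ∈ E(G2) ✓
  (1,2) → (φ(1),φ(2)) = (0,6) ∈ E(G2) ✓
  (1,4) → (φ(1),φ(4)) = (0,1) ∈ E(G2) ✓
  (1,5) → (φ(1),φ(5)) = (0,2) ∈ E(G2) ✓
  (1,6) → (φ(1),φ(6)) = (0,3) ∈ E(G2) ✓
  (1,10) → (φ(1),φ(10)) = (0,8) ∈ E(G2) ✓
  (1,11) → (φ(1),φ(11)) = (0,9) ∈ E(G2) ✓
  (2,3) → (φ(2),φ(3)) = (6,7) ∈ E(G2) ✓
  (2,4) → (φ(2),φ(4)) = (1,6) ∈ E(G2) ✓
  (2,5) → (φ(2),φ(5)) = (2,6) ∈ E(G2) ✓
  (2,8) → (φ(2),φ(8)) = (5,6) ∈ E(G2) ✓
  (3,4) → (φ(3),φ(4)) = (1,7) ∈ E(G2) ✓
  (3,5) → (φ(3),φ(5)) = (2,7) ∈ E(G2) ✓
  (3,6) → (φ(3),φ(6)) = (3,7) ∈ E(G2) ✓
  (3,7) → (φ(3),φ(7)) = (4,7) ∈ E(G2) ✓
  (3,10) → (φ(3),φ(10)) = (7,8) ∈ E(G2) ✓
  (3,11) → (φ(3),φ(11)) = (7,9) ∈ E(G2) ✓
  (4,5) → (φ(4),φ(5)) = (1,2) ∈ E(G2) ✓
  (4,8) → (φ(4),φ(8)) = (1,5) ∈ E(G2) ✓
  (4,9) → (φ(4),φ(9)) = (1,10) ∈ E(G2) ✓
  (4,10) → (φ(4),φ(10)) = (1,8) ∈ E(G2) ✓
  (4,11) → (φ(4),φ(11)) = (1,9) ∈ E(G2) ✓
  (6,8) → (φ(6),φ(8)) = (3,5) ∈ E(G2) ✓
  (6,9) → (φ(6),φ(9)) = (3,10) ∈ E(G2) ✓
  (6,11) → (φ(6),φ(11)) = (3,9) ∈ E(G2) ✓
  (7,8) → (φ(7),φ(8)) = (4,5) ∈ E(G2) ✓
  (7,10) → (φ(7),φ(10)) = (4,8) ∈ E(G2) ✓
  (7,11) → (φ(7),φ(11)) = (4,9) ∈ E(G2) ✓
  (8,9) → (φ(8),φ(9)) = (5,10) ∈ E(G2) ✓
  (9,11) → (φ(9),φ(11)) = (9,10) ∈ E(G2) ✓
All 35 edges of G1 map to edges of G2, and |E(G1)| = |E(G2)| = 35, so φ is a bijection on edges as well as vertices. Hence G1 ≅ G2.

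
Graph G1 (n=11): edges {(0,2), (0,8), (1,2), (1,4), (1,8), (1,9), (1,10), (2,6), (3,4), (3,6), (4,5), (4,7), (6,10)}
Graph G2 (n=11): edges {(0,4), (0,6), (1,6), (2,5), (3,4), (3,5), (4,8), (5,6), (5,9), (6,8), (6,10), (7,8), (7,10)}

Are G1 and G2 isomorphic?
Yes, isomorphic

The graphs are isomorphic.
One valid mapping φ: V(G1) → V(G2): 0→7, 1→6, 2→8, 3→3, 4→5, 5→9, 6→4, 7→2, 8→10, 9→1, 10→0

Verify φ preserves adjacency — for each edge of G1, its image is an edge of G2:
  (0,2) → (φ(0),φ(2)) = (7,8) ∈ E(G2) ✓
  (0,8) → (φ(0),φ(8)) = (7,10) ∈ E(G2) ✓
  (1,2) → (φ(1),φ(2)) = (6,8) ∈ E(G2) ✓
  (1,4) → (φ(1),φ(4)) = (5,6) ∈ E(G2) ✓
  (1,8) → (φ(1),φ(8)) = (6,10) ∈ E(G2) ✓
  (1,9) → (φ(1),φ(9)) = (1,6) ∈ E(G2) ✓
  (1,10) → (φ(1),φ(10)) = (0,6) ∈ E(G2) ✓
  (2,6) → (φ(2),φ(6)) = (4,8) ∈ E(G2) ✓
  (3,4) → (φ(3),φ(4)) = (3,5) ∈ E(G2) ✓
  (3,6) → (φ(3),φ(6)) = (3,4) ∈ E(G2) ✓
  (4,5) → (φ(4),φ(5)) = (5,9) ∈ E(G2) ✓
  (4,7) → (φ(4),φ(7)) = (2,5) ∈ E(G2) ✓
  (6,10) → (φ(6),φ(10)) = (0,4) ∈ E(G2) ✓
All 13 edges of G1 map to edges of G2, and |E(G1)| = |E(G2)| = 13, so φ is a bijection on edges as well as vertices. Hence G1 ≅ G2.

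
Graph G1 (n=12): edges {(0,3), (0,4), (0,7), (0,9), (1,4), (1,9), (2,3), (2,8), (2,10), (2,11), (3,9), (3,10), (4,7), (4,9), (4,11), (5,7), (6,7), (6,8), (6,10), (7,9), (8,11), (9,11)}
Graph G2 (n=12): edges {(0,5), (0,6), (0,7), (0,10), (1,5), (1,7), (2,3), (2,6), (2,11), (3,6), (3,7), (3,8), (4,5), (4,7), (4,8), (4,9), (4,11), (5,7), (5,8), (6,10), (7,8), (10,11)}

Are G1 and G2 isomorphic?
Yes, isomorphic

The graphs are isomorphic.
One valid mapping φ: V(G1) → V(G2): 0→8, 1→1, 2→6, 3→3, 4→5, 5→9, 6→11, 7→4, 8→10, 9→7, 10→2, 11→0

Verify φ preserves adjacency — for each edge of G1, its image is an edge of G2:
  (0,3) → (φ(0),φ(3)) = (3,8) ∈ E(G2) ✓
  (0,4) → (φ(0),φ(4)) = (5,8) ∈ E(G2) ✓
  (0,7) → (φ(0),φ(7)) = (4,8) ∈ E(G2) ✓
  (0,9) → (φ(0),φ(9)) = (7,8) ∈ E(G2) ✓
  (1,4) → (φ(1),φ(4)) = (1,5) ∈ E(G2) ✓
  (1,9) → (φ(1),φ(9)) = (1,7) ∈ E(G2) ✓
  (2,3) → (φ(2),φ(3)) = (3,6) ∈ E(G2) ✓
  (2,8) → (φ(2),φ(8)) = (6,10) ∈ E(G2) ✓
  (2,10) → (φ(2),φ(10)) = (2,6) ∈ E(G2) ✓
  (2,11) → (φ(2),φ(11)) = (0,6) ∈ E(G2) ✓
  (3,9) → (φ(3),φ(9)) = (3,7) ∈ E(G2) ✓
  (3,10) → (φ(3),φ(10)) = (2,3) ∈ E(G2) ✓
  (4,7) → (φ(4),φ(7)) = (4,5) ∈ E(G2) ✓
  (4,9) → (φ(4),φ(9)) = (5,7) ∈ E(G2) ✓
  (4,11) → (φ(4),φ(11)) = (0,5) ∈ E(G2) ✓
  (5,7) → (φ(5),φ(7)) = (4,9) ∈ E(G2) ✓
  (6,7) → (φ(6),φ(7)) = (4,11) ∈ E(G2) ✓
  (6,8) → (φ(6),φ(8)) = (10,11) ∈ E(G2) ✓
  (6,10) → (φ(6),φ(10)) = (2,11) ∈ E(G2) ✓
  (7,9) → (φ(7),φ(9)) = (4,7) ∈ E(G2) ✓
  (8,11) → (φ(8),φ(11)) = (0,10) ∈ E(G2) ✓
  (9,11) → (φ(9),φ(11)) = (0,7) ∈ E(G2) ✓
All 22 edges of G1 map to edges of G2, and |E(G1)| = |E(G2)| = 22, so φ is a bijection on edges as well as vertices. Hence G1 ≅ G2.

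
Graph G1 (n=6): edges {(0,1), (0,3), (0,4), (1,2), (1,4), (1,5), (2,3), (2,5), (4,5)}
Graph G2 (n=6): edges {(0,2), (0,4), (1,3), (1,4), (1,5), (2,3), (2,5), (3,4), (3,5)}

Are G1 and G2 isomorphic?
Yes, isomorphic

The graphs are isomorphic.
One valid mapping φ: V(G1) → V(G2): 0→2, 1→3, 2→4, 3→0, 4→5, 5→1

Verify φ preserves adjacency — for each edge of G1, its image is an edge of G2:
  (0,1) → (φ(0),φ(1)) = (2,3) ∈ E(G2) ✓
  (0,3) → (φ(0),φ(3)) = (0,2) ∈ E(G2) ✓
  (0,4) → (φ(0),φ(4)) = (2,5) ∈ E(G2) ✓
  (1,2) → (φ(1),φ(2)) = (3,4) ∈ E(G2) ✓
  (1,4) → (φ(1),φ(4)) = (3,5) ∈ E(G2) ✓
  (1,5) → (φ(1),φ(5)) = (1,3) ∈ E(G2) ✓
  (2,3) → (φ(2),φ(3)) = (0,4) ∈ E(G2) ✓
  (2,5) → (φ(2),φ(5)) = (1,4) ∈ E(G2) ✓
  (4,5) → (φ(4),φ(5)) = (1,5) ∈ E(G2) ✓
All 9 edges of G1 map to edges of G2, and |E(G1)| = |E(G2)| = 9, so φ is a bijection on edges as well as vertices. Hence G1 ≅ G2.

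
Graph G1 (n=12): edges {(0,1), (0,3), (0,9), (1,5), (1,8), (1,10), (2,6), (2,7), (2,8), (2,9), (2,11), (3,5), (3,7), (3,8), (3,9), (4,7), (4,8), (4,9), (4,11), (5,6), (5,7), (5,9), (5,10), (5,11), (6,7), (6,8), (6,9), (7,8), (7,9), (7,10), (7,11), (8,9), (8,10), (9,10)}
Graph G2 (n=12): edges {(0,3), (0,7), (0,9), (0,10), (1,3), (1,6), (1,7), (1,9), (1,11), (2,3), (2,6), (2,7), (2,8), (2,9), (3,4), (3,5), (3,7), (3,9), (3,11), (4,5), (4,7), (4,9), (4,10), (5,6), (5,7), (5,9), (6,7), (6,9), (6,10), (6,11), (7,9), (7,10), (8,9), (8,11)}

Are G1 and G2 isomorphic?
Yes, isomorphic

The graphs are isomorphic.
One valid mapping φ: V(G1) → V(G2): 0→8, 1→11, 2→4, 3→2, 4→0, 5→6, 6→5, 7→7, 8→3, 9→9, 10→1, 11→10

Verify φ preserves adjacency — for each edge of G1, its image is an edge of G2:
  (0,1) → (φ(0),φ(1)) = (8,11) ∈ E(G2) ✓
  (0,3) → (φ(0),φ(3)) = (2,8) ∈ E(G2) ✓
  (0,9) → (φ(0),φ(9)) = (8,9) ∈ E(G2) ✓
  (1,5) → (φ(1),φ(5)) = (6,11) ∈ E(G2) ✓
  (1,8) → (φ(1),φ(8)) = (3,11) ∈ E(G2) ✓
  (1,10) → (φ(1),φ(10)) = (1,11) ∈ E(G2) ✓
  (2,6) → (φ(2),φ(6)) = (4,5) ∈ E(G2) ✓
  (2,7) → (φ(2),φ(7)) = (4,7) ∈ E(G2) ✓
  (2,8) → (φ(2),φ(8)) = (3,4) ∈ E(G2) ✓
  (2,9) → (φ(2),φ(9)) = (4,9) ∈ E(G2) ✓
  (2,11) → (φ(2),φ(11)) = (4,10) ∈ E(G2) ✓
  (3,5) → (φ(3),φ(5)) = (2,6) ∈ E(G2) ✓
  (3,7) → (φ(3),φ(7)) = (2,7) ∈ E(G2) ✓
  (3,8) → (φ(3),φ(8)) = (2,3) ∈ E(G2) ✓
  (3,9) → (φ(3),φ(9)) = (2,9) ∈ E(G2) ✓
  (4,7) → (φ(4),φ(7)) = (0,7) ∈ E(G2) ✓
  (4,8) → (φ(4),φ(8)) = (0,3) ∈ E(G2) ✓
  (4,9) → (φ(4),φ(9)) = (0,9) ∈ E(G2) ✓
  (4,11) → (φ(4),φ(11)) = (0,10) ∈ E(G2) ✓
  (5,6) → (φ(5),φ(6)) = (5,6) ∈ E(G2) ✓
  (5,7) → (φ(5),φ(7)) = (6,7) ∈ E(G2) ✓
  (5,9) → (φ(5),φ(9)) = (6,9) ∈ E(G2) ✓
  (5,10) → (φ(5),φ(10)) = (1,6) ∈ E(G2) ✓
  (5,11) → (φ(5),φ(11)) = (6,10) ∈ E(G2) ✓
  (6,7) → (φ(6),φ(7)) = (5,7) ∈ E(G2) ✓
  (6,8) → (φ(6),φ(8)) = (3,5) ∈ E(G2) ✓
  (6,9) → (φ(6),φ(9)) = (5,9) ∈ E(G2) ✓
  (7,8) → (φ(7),φ(8)) = (3,7) ∈ E(G2) ✓
  (7,9) → (φ(7),φ(9)) = (7,9) ∈ E(G2) ✓
  (7,10) → (φ(7),φ(10)) = (1,7) ∈ E(G2) ✓
  (7,11) → (φ(7),φ(11)) = (7,10) ∈ E(G2) ✓
  (8,9) → (φ(8),φ(9)) = (3,9) ∈ E(G2) ✓
  (8,10) → (φ(8),φ(10)) = (1,3) ∈ E(G2) ✓
  (9,10) → (φ(9),φ(10)) = (1,9) ∈ E(G2) ✓
All 34 edges of G1 map to edges of G2, and |E(G1)| = |E(G2)| = 34, so φ is a bijection on edges as well as vertices. Hence G1 ≅ G2.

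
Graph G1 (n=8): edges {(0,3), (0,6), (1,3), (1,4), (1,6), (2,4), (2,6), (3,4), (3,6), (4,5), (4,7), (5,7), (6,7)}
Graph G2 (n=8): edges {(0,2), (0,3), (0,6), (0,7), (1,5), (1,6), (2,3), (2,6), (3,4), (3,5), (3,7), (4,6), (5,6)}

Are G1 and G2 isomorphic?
Yes, isomorphic

The graphs are isomorphic.
One valid mapping φ: V(G1) → V(G2): 0→7, 1→2, 2→4, 3→0, 4→6, 5→1, 6→3, 7→5

Verify φ preserves adjacency — for each edge of G1, its image is an edge of G2:
  (0,3) → (φ(0),φ(3)) = (0,7) ∈ E(G2) ✓
  (0,6) → (φ(0),φ(6)) = (3,7) ∈ E(G2) ✓
  (1,3) → (φ(1),φ(3)) = (0,2) ∈ E(G2) ✓
  (1,4) → (φ(1),φ(4)) = (2,6) ∈ E(G2) ✓
  (1,6) → (φ(1),φ(6)) = (2,3) ∈ E(G2) ✓
  (2,4) → (φ(2),φ(4)) = (4,6) ∈ E(G2) ✓
  (2,6) → (φ(2),φ(6)) = (3,4) ∈ E(G2) ✓
  (3,4) → (φ(3),φ(4)) = (0,6) ∈ E(G2) ✓
  (3,6) → (φ(3),φ(6)) = (0,3) ∈ E(G2) ✓
  (4,5) → (φ(4),φ(5)) = (1,6) ∈ E(G2) ✓
  (4,7) → (φ(4),φ(7)) = (5,6) ∈ E(G2) ✓
  (5,7) → (φ(5),φ(7)) = (1,5) ∈ E(G2) ✓
  (6,7) → (φ(6),φ(7)) = (3,5) ∈ E(G2) ✓
All 13 edges of G1 map to edges of G2, and |E(G1)| = |E(G2)| = 13, so φ is a bijection on edges as well as vertices. Hence G1 ≅ G2.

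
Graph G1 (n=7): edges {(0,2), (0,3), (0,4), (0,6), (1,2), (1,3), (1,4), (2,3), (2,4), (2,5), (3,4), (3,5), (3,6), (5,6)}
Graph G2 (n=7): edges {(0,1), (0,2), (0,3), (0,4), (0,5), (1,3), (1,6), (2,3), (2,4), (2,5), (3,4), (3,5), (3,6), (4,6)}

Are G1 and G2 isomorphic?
Yes, isomorphic

The graphs are isomorphic.
One valid mapping φ: V(G1) → V(G2): 0→4, 1→5, 2→0, 3→3, 4→2, 5→1, 6→6

Verify φ preserves adjacency — for each edge of G1, its image is an edge of G2:
  (0,2) → (φ(0),φ(2)) = (0,4) ∈ E(G2) ✓
  (0,3) → (φ(0),φ(3)) = (3,4) ∈ E(G2) ✓
  (0,4) → (φ(0),φ(4)) = (2,4) ∈ E(G2) ✓
  (0,6) → (φ(0),φ(6)) = (4,6) ∈ E(G2) ✓
  (1,2) → (φ(1),φ(2)) = (0,5) ∈ E(G2) ✓
  (1,3) → (φ(1),φ(3)) = (3,5) ∈ E(G2) ✓
  (1,4) → (φ(1),φ(4)) = (2,5) ∈ E(G2) ✓
  (2,3) → (φ(2),φ(3)) = (0,3) ∈ E(G2) ✓
  (2,4) → (φ(2),φ(4)) = (0,2) ∈ E(G2) ✓
  (2,5) → (φ(2),φ(5)) = (0,1) ∈ E(G2) ✓
  (3,4) → (φ(3),φ(4)) = (2,3) ∈ E(G2) ✓
  (3,5) → (φ(3),φ(5)) = (1,3) ∈ E(G2) ✓
  (3,6) → (φ(3),φ(6)) = (3,6) ∈ E(G2) ✓
  (5,6) → (φ(5),φ(6)) = (1,6) ∈ E(G2) ✓
All 14 edges of G1 map to edges of G2, and |E(G1)| = |E(G2)| = 14, so φ is a bijection on edges as well as vertices. Hence G1 ≅ G2.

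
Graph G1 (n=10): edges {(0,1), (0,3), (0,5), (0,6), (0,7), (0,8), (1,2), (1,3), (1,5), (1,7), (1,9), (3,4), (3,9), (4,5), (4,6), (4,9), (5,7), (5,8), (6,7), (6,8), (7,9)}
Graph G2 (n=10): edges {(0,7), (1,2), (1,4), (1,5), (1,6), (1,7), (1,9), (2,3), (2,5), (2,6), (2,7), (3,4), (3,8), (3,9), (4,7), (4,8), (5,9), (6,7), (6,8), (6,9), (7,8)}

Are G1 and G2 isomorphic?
Yes, isomorphic

The graphs are isomorphic.
One valid mapping φ: V(G1) → V(G2): 0→1, 1→7, 2→0, 3→4, 4→3, 5→2, 6→9, 7→6, 8→5, 9→8

Verify φ preserves adjacency — for each edge of G1, its image is an edge of G2:
  (0,1) → (φ(0),φ(1)) = (1,7) ∈ E(G2) ✓
  (0,3) → (φ(0),φ(3)) = (1,4) ∈ E(G2) ✓
  (0,5) → (φ(0),φ(5)) = (1,2) ∈ E(G2) ✓
  (0,6) → (φ(0),φ(6)) = (1,9) ∈ E(G2) ✓
  (0,7) → (φ(0),φ(7)) = (1,6) ∈ E(G2) ✓
  (0,8) → (φ(0),φ(8)) = (1,5) ∈ E(G2) ✓
  (1,2) → (φ(1),φ(2)) = (0,7) ∈ E(G2) ✓
  (1,3) → (φ(1),φ(3)) = (4,7) ∈ E(G2) ✓
  (1,5) → (φ(1),φ(5)) = (2,7) ∈ E(G2) ✓
  (1,7) → (φ(1),φ(7)) = (6,7) ∈ E(G2) ✓
  (1,9) → (φ(1),φ(9)) = (7,8) ∈ E(G2) ✓
  (3,4) → (φ(3),φ(4)) = (3,4) ∈ E(G2) ✓
  (3,9) → (φ(3),φ(9)) = (4,8) ∈ E(G2) ✓
  (4,5) → (φ(4),φ(5)) = (2,3) ∈ E(G2) ✓
  (4,6) → (φ(4),φ(6)) = (3,9) ∈ E(G2) ✓
  (4,9) → (φ(4),φ(9)) = (3,8) ∈ E(G2) ✓
  (5,7) → (φ(5),φ(7)) = (2,6) ∈ E(G2) ✓
  (5,8) → (φ(5),φ(8)) = (2,5) ∈ E(G2) ✓
  (6,7) → (φ(6),φ(7)) = (6,9) ∈ E(G2) ✓
  (6,8) → (φ(6),φ(8)) = (5,9) ∈ E(G2) ✓
  (7,9) → (φ(7),φ(9)) = (6,8) ∈ E(G2) ✓
All 21 edges of G1 map to edges of G2, and |E(G1)| = |E(G2)| = 21, so φ is a bijection on edges as well as vertices. Hence G1 ≅ G2.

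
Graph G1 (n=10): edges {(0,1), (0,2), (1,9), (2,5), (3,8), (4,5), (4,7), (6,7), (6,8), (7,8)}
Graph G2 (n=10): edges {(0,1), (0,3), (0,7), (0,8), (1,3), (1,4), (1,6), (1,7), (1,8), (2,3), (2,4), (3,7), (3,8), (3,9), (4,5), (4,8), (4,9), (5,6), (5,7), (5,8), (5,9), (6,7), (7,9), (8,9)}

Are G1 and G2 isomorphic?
No, not isomorphic

The graphs are NOT isomorphic.

Counting triangles (3-cliques): G1 has 1, G2 has 17.
Triangle count is an isomorphism invariant, so differing triangle counts rule out isomorphism.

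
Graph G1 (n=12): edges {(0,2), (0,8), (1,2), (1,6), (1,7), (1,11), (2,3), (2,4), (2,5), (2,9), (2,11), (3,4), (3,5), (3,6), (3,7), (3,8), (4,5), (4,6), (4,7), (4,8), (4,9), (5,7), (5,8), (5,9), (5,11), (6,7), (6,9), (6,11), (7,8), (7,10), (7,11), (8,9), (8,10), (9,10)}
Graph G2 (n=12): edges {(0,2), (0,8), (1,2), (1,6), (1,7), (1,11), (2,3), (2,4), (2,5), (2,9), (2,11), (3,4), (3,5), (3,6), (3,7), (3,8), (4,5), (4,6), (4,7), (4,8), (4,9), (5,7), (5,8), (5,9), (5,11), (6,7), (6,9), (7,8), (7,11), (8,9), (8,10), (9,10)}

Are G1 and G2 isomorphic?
No, not isomorphic

The graphs are NOT isomorphic.

Counting edges: G1 has 34 edge(s); G2 has 32 edge(s).
Edge count is an isomorphism invariant (a bijection on vertices induces a bijection on edges), so differing edge counts rule out isomorphism.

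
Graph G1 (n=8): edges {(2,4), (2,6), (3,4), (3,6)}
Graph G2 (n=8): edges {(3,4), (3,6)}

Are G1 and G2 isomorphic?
No, not isomorphic

The graphs are NOT isomorphic.

Counting edges: G1 has 4 edge(s); G2 has 2 edge(s).
Edge count is an isomorphism invariant (a bijection on vertices induces a bijection on edges), so differing edge counts rule out isomorphism.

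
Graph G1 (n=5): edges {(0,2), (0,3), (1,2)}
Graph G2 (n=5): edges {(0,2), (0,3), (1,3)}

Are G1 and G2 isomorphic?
Yes, isomorphic

The graphs are isomorphic.
One valid mapping φ: V(G1) → V(G2): 0→0, 1→1, 2→3, 3→2, 4→4

Verify φ preserves adjacency — for each edge of G1, its image is an edge of G2:
  (0,2) → (φ(0),φ(2)) = (0,3) ∈ E(G2) ✓
  (0,3) → (φ(0),φ(3)) = (0,2) ∈ E(G2) ✓
  (1,2) → (φ(1),φ(2)) = (1,3) ∈ E(G2) ✓
All 3 edges of G1 map to edges of G2, and |E(G1)| = |E(G2)| = 3, so φ is a bijection on edges as well as vertices. Hence G1 ≅ G2.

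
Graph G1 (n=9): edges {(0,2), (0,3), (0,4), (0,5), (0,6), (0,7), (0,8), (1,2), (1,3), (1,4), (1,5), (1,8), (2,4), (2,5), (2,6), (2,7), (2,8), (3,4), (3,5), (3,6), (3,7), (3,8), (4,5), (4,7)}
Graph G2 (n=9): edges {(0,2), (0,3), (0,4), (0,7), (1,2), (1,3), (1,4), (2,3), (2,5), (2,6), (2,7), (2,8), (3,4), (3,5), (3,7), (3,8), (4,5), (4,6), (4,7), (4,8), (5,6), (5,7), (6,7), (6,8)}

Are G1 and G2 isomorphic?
Yes, isomorphic

The graphs are isomorphic.
One valid mapping φ: V(G1) → V(G2): 0→3, 1→6, 2→4, 3→2, 4→7, 5→5, 6→1, 7→0, 8→8

Verify φ preserves adjacency — for each edge of G1, its image is an edge of G2:
  (0,2) → (φ(0),φ(2)) = (3,4) ∈ E(G2) ✓
  (0,3) → (φ(0),φ(3)) = (2,3) ∈ E(G2) ✓
  (0,4) → (φ(0),φ(4)) = (3,7) ∈ E(G2) ✓
  (0,5) → (φ(0),φ(5)) = (3,5) ∈ E(G2) ✓
  (0,6) → (φ(0),φ(6)) = (1,3) ∈ E(G2) ✓
  (0,7) → (φ(0),φ(7)) = (0,3) ∈ E(G2) ✓
  (0,8) → (φ(0),φ(8)) = (3,8) ∈ E(G2) ✓
  (1,2) → (φ(1),φ(2)) = (4,6) ∈ E(G2) ✓
  (1,3) → (φ(1),φ(3)) = (2,6) ∈ E(G2) ✓
  (1,4) → (φ(1),φ(4)) = (6,7) ∈ E(G2) ✓
  (1,5) → (φ(1),φ(5)) = (5,6) ∈ E(G2) ✓
  (1,8) → (φ(1),φ(8)) = (6,8) ∈ E(G2) ✓
  (2,4) → (φ(2),φ(4)) = (4,7) ∈ E(G2) ✓
  (2,5) → (φ(2),φ(5)) = (4,5) ∈ E(G2) ✓
  (2,6) → (φ(2),φ(6)) = (1,4) ∈ E(G2) ✓
  (2,7) → (φ(2),φ(7)) = (0,4) ∈ E(G2) ✓
  (2,8) → (φ(2),φ(8)) = (4,8) ∈ E(G2) ✓
  (3,4) → (φ(3),φ(4)) = (2,7) ∈ E(G2) ✓
  (3,5) → (φ(3),φ(5)) = (2,5) ∈ E(G2) ✓
  (3,6) → (φ(3),φ(6)) = (1,2) ∈ E(G2) ✓
  (3,7) → (φ(3),φ(7)) = (0,2) ∈ E(G2) ✓
  (3,8) → (φ(3),φ(8)) = (2,8) ∈ E(G2) ✓
  (4,5) → (φ(4),φ(5)) = (5,7) ∈ E(G2) ✓
  (4,7) → (φ(4),φ(7)) = (0,7) ∈ E(G2) ✓
All 24 edges of G1 map to edges of G2, and |E(G1)| = |E(G2)| = 24, so φ is a bijection on edges as well as vertices. Hence G1 ≅ G2.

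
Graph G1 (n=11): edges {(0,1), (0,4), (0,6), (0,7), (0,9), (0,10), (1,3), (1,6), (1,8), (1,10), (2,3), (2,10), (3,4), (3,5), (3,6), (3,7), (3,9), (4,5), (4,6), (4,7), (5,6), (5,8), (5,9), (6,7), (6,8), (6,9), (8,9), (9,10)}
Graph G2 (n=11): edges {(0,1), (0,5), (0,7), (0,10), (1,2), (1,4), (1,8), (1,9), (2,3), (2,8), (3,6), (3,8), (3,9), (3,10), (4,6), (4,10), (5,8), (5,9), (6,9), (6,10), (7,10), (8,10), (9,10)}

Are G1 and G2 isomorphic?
No, not isomorphic

The graphs are NOT isomorphic.

Degrees in G1: deg(0)=6, deg(1)=5, deg(2)=2, deg(3)=7, deg(4)=5, deg(5)=5, deg(6)=8, deg(7)=4, deg(8)=4, deg(9)=6, deg(10)=4.
Sorted degree sequence of G1: [8, 7, 6, 6, 5, 5, 5, 4, 4, 4, 2].
Degrees in G2: deg(0)=4, deg(1)=5, deg(2)=3, deg(3)=5, deg(4)=3, deg(5)=3, deg(6)=4, deg(7)=2, deg(8)=5, deg(9)=5, deg(10)=7.
Sorted degree sequence of G2: [7, 5, 5, 5, 5, 4, 4, 3, 3, 3, 2].
The (sorted) degree sequence is an isomorphism invariant, so since G1 and G2 have different degree sequences they cannot be isomorphic.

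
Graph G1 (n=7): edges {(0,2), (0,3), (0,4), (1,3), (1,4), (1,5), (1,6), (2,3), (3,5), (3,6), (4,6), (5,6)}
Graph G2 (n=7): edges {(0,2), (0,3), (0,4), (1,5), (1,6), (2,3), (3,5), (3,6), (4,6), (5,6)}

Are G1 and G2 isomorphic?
No, not isomorphic

The graphs are NOT isomorphic.

Counting edges: G1 has 12 edge(s); G2 has 10 edge(s).
Edge count is an isomorphism invariant (a bijection on vertices induces a bijection on edges), so differing edge counts rule out isomorphism.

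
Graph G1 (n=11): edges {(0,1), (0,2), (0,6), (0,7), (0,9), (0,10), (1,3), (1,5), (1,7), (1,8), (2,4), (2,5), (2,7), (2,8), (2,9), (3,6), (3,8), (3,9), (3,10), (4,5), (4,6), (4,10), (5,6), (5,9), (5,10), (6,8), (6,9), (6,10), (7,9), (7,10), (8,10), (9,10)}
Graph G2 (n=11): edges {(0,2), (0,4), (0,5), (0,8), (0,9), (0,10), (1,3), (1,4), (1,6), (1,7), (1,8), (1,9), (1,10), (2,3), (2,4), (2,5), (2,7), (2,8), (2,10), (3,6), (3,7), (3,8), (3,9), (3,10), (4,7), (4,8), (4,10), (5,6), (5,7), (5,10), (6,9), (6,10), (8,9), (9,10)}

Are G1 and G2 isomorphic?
No, not isomorphic

The graphs are NOT isomorphic.

Counting triangles (3-cliques): G1 has 26, G2 has 35.
Triangle count is an isomorphism invariant, so differing triangle counts rule out isomorphism.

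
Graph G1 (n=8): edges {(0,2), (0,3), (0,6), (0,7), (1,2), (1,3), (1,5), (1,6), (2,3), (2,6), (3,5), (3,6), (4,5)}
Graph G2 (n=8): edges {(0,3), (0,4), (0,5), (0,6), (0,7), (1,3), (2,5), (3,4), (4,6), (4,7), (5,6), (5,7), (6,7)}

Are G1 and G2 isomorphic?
Yes, isomorphic

The graphs are isomorphic.
One valid mapping φ: V(G1) → V(G2): 0→5, 1→4, 2→6, 3→0, 4→1, 5→3, 6→7, 7→2

Verify φ preserves adjacency — for each edge of G1, its image is an edge of G2:
  (0,2) → (φ(0),φ(2)) = (5,6) ∈ E(G2) ✓
  (0,3) → (φ(0),φ(3)) = (0,5) ∈ E(G2) ✓
  (0,6) → (φ(0),φ(6)) = (5,7) ∈ E(G2) ✓
  (0,7) → (φ(0),φ(7)) = (2,5) ∈ E(G2) ✓
  (1,2) → (φ(1),φ(2)) = (4,6) ∈ E(G2) ✓
  (1,3) → (φ(1),φ(3)) = (0,4) ∈ E(G2) ✓
  (1,5) → (φ(1),φ(5)) = (3,4) ∈ E(G2) ✓
  (1,6) → (φ(1),φ(6)) = (4,7) ∈ E(G2) ✓
  (2,3) → (φ(2),φ(3)) = (0,6) ∈ E(G2) ✓
  (2,6) → (φ(2),φ(6)) = (6,7) ∈ E(G2) ✓
  (3,5) → (φ(3),φ(5)) = (0,3) ∈ E(G2) ✓
  (3,6) → (φ(3),φ(6)) = (0,7) ∈ E(G2) ✓
  (4,5) → (φ(4),φ(5)) = (1,3) ∈ E(G2) ✓
All 13 edges of G1 map to edges of G2, and |E(G1)| = |E(G2)| = 13, so φ is a bijection on edges as well as vertices. Hence G1 ≅ G2.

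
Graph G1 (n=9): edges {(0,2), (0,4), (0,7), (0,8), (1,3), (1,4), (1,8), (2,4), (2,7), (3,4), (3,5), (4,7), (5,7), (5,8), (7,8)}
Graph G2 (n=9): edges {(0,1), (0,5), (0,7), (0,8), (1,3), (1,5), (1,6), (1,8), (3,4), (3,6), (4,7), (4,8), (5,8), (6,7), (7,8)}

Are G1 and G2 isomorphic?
Yes, isomorphic

The graphs are isomorphic.
One valid mapping φ: V(G1) → V(G2): 0→0, 1→6, 2→5, 3→3, 4→1, 5→4, 6→2, 7→8, 8→7

Verify φ preserves adjacency — for each edge of G1, its image is an edge of G2:
  (0,2) → (φ(0),φ(2)) = (0,5) ∈ E(G2) ✓
  (0,4) → (φ(0),φ(4)) = (0,1) ∈ E(G2) ✓
  (0,7) → (φ(0),φ(7)) = (0,8) ∈ E(G2) ✓
  (0,8) → (φ(0),φ(8)) = (0,7) ∈ E(G2) ✓
  (1,3) → (φ(1),φ(3)) = (3,6) ∈ E(G2) ✓
  (1,4) → (φ(1),φ(4)) = (1,6) ∈ E(G2) ✓
  (1,8) → (φ(1),φ(8)) = (6,7) ∈ E(G2) ✓
  (2,4) → (φ(2),φ(4)) = (1,5) ∈ E(G2) ✓
  (2,7) → (φ(2),φ(7)) = (5,8) ∈ E(G2) ✓
  (3,4) → (φ(3),φ(4)) = (1,3) ∈ E(G2) ✓
  (3,5) → (φ(3),φ(5)) = (3,4) ∈ E(G2) ✓
  (4,7) → (φ(4),φ(7)) = (1,8) ∈ E(G2) ✓
  (5,7) → (φ(5),φ(7)) = (4,8) ∈ E(G2) ✓
  (5,8) → (φ(5),φ(8)) = (4,7) ∈ E(G2) ✓
  (7,8) → (φ(7),φ(8)) = (7,8) ∈ E(G2) ✓
All 15 edges of G1 map to edges of G2, and |E(G1)| = |E(G2)| = 15, so φ is a bijection on edges as well as vertices. Hence G1 ≅ G2.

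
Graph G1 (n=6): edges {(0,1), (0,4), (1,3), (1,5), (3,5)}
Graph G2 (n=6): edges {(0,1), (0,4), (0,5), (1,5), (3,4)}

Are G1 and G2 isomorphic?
Yes, isomorphic

The graphs are isomorphic.
One valid mapping φ: V(G1) → V(G2): 0→4, 1→0, 2→2, 3→5, 4→3, 5→1

Verify φ preserves adjacency — for each edge of G1, its image is an edge of G2:
  (0,1) → (φ(0),φ(1)) = (0,4) ∈ E(G2) ✓
  (0,4) → (φ(0),φ(4)) = (3,4) ∈ E(G2) ✓
  (1,3) → (φ(1),φ(3)) = (0,5) ∈ E(G2) ✓
  (1,5) → (φ(1),φ(5)) = (0,1) ∈ E(G2) ✓
  (3,5) → (φ(3),φ(5)) = (1,5) ∈ E(G2) ✓
All 5 edges of G1 map to edges of G2, and |E(G1)| = |E(G2)| = 5, so φ is a bijection on edges as well as vertices. Hence G1 ≅ G2.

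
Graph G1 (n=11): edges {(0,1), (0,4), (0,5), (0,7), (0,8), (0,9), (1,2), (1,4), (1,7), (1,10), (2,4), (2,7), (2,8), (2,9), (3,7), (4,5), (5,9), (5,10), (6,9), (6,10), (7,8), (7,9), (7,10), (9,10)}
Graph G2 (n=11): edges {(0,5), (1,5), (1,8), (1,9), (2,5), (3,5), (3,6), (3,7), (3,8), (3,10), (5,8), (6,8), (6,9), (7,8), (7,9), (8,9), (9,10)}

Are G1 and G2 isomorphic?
No, not isomorphic

The graphs are NOT isomorphic.

Degrees in G1: deg(0)=6, deg(1)=5, deg(2)=5, deg(3)=1, deg(4)=4, deg(5)=4, deg(6)=2, deg(7)=7, deg(8)=3, deg(9)=6, deg(10)=5.
Sorted degree sequence of G1: [7, 6, 6, 5, 5, 5, 4, 4, 3, 2, 1].
Degrees in G2: deg(0)=1, deg(1)=3, deg(2)=1, deg(3)=5, deg(4)=0, deg(5)=5, deg(6)=3, deg(7)=3, deg(8)=6, deg(9)=5, deg(10)=2.
Sorted degree sequence of G2: [6, 5, 5, 5, 3, 3, 3, 2, 1, 1, 0].
The (sorted) degree sequence is an isomorphism invariant, so since G1 and G2 have different degree sequences they cannot be isomorphic.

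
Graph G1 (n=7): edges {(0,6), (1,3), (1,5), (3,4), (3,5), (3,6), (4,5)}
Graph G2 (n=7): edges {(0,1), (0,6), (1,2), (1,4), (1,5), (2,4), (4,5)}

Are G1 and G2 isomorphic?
Yes, isomorphic

The graphs are isomorphic.
One valid mapping φ: V(G1) → V(G2): 0→6, 1→2, 2→3, 3→1, 4→5, 5→4, 6→0

Verify φ preserves adjacency — for each edge of G1, its image is an edge of G2:
  (0,6) → (φ(0),φ(6)) = (0,6) ∈ E(G2) ✓
  (1,3) → (φ(1),φ(3)) = (1,2) ∈ E(G2) ✓
  (1,5) → (φ(1),φ(5)) = (2,4) ∈ E(G2) ✓
  (3,4) → (φ(3),φ(4)) = (1,5) ∈ E(G2) ✓
  (3,5) → (φ(3),φ(5)) = (1,4) ∈ E(G2) ✓
  (3,6) → (φ(3),φ(6)) = (0,1) ∈ E(G2) ✓
  (4,5) → (φ(4),φ(5)) = (4,5) ∈ E(G2) ✓
All 7 edges of G1 map to edges of G2, and |E(G1)| = |E(G2)| = 7, so φ is a bijection on edges as well as vertices. Hence G1 ≅ G2.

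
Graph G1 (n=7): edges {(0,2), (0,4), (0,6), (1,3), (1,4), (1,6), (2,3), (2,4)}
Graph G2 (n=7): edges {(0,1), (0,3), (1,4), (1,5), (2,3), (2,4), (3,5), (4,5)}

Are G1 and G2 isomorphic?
Yes, isomorphic

The graphs are isomorphic.
One valid mapping φ: V(G1) → V(G2): 0→4, 1→3, 2→1, 3→0, 4→5, 5→6, 6→2

Verify φ preserves adjacency — for each edge of G1, its image is an edge of G2:
  (0,2) → (φ(0),φ(2)) = (1,4) ∈ E(G2) ✓
  (0,4) → (φ(0),φ(4)) = (4,5) ∈ E(G2) ✓
  (0,6) → (φ(0),φ(6)) = (2,4) ∈ E(G2) ✓
  (1,3) → (φ(1),φ(3)) = (0,3) ∈ E(G2) ✓
  (1,4) → (φ(1),φ(4)) = (3,5) ∈ E(G2) ✓
  (1,6) → (φ(1),φ(6)) = (2,3) ∈ E(G2) ✓
  (2,3) → (φ(2),φ(3)) = (0,1) ∈ E(G2) ✓
  (2,4) → (φ(2),φ(4)) = (1,5) ∈ E(G2) ✓
All 8 edges of G1 map to edges of G2, and |E(G1)| = |E(G2)| = 8, so φ is a bijection on edges as well as vertices. Hence G1 ≅ G2.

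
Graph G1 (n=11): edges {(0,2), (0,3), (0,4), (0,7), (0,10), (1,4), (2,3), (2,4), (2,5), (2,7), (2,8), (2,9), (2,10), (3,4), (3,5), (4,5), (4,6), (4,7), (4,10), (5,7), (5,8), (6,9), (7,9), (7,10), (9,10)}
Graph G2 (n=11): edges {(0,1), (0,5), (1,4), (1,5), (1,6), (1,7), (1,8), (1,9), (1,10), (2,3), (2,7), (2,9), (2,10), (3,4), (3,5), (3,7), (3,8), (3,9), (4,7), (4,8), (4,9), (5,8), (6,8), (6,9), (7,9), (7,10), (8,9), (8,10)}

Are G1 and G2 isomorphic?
No, not isomorphic

The graphs are NOT isomorphic.

Degrees in G1: deg(0)=5, deg(1)=1, deg(2)=8, deg(3)=4, deg(4)=8, deg(5)=5, deg(6)=2, deg(7)=6, deg(8)=2, deg(9)=4, deg(10)=5.
Sorted degree sequence of G1: [8, 8, 6, 5, 5, 5, 4, 4, 2, 2, 1].
Degrees in G2: deg(0)=2, deg(1)=8, deg(2)=4, deg(3)=6, deg(4)=5, deg(5)=4, deg(6)=3, deg(7)=6, deg(8)=7, deg(9)=7, deg(10)=4.
Sorted degree sequence of G2: [8, 7, 7, 6, 6, 5, 4, 4, 4, 3, 2].
The (sorted) degree sequence is an isomorphism invariant, so since G1 and G2 have different degree sequences they cannot be isomorphic.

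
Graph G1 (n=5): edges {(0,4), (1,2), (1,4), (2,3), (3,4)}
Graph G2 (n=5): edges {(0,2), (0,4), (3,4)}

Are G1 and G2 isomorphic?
No, not isomorphic

The graphs are NOT isomorphic.

Connected components of G1: 1 component(s) with vertex sets [[0, 1, 2, 3, 4]], sizes [5].
Connected components of G2: 2 component(s) with vertex sets [[1], [0, 2, 3, 4]], sizes [1, 4].
The number of connected components (and the multiset of component sizes) is an isomorphism invariant — an isomorphism maps each component of G1 bijectively onto a component of G2. Since G1 has 1 component(s) and G2 has 2, they cannot be isomorphic.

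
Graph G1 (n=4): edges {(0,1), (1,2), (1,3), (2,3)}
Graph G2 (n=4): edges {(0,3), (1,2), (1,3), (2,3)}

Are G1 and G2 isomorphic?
Yes, isomorphic

The graphs are isomorphic.
One valid mapping φ: V(G1) → V(G2): 0→0, 1→3, 2→2, 3→1

Verify φ preserves adjacency — for each edge of G1, its image is an edge of G2:
  (0,1) → (φ(0),φ(1)) = (0,3) ∈ E(G2) ✓
  (1,2) → (φ(1),φ(2)) = (2,3) ∈ E(G2) ✓
  (1,3) → (φ(1),φ(3)) = (1,3) ∈ E(G2) ✓
  (2,3) → (φ(2),φ(3)) = (1,2) ∈ E(G2) ✓
All 4 edges of G1 map to edges of G2, and |E(G1)| = |E(G2)| = 4, so φ is a bijection on edges as well as vertices. Hence G1 ≅ G2.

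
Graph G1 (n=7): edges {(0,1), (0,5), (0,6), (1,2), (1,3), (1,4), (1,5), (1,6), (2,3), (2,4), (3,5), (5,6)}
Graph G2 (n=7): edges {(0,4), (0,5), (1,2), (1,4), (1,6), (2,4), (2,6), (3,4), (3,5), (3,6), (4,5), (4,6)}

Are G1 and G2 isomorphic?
Yes, isomorphic

The graphs are isomorphic.
One valid mapping φ: V(G1) → V(G2): 0→1, 1→4, 2→5, 3→3, 4→0, 5→6, 6→2

Verify φ preserves adjacency — for each edge of G1, its image is an edge of G2:
  (0,1) → (φ(0),φ(1)) = (1,4) ∈ E(G2) ✓
  (0,5) → (φ(0),φ(5)) = (1,6) ∈ E(G2) ✓
  (0,6) → (φ(0),φ(6)) = (1,2) ∈ E(G2) ✓
  (1,2) → (φ(1),φ(2)) = (4,5) ∈ E(G2) ✓
  (1,3) → (φ(1),φ(3)) = (3,4) ∈ E(G2) ✓
  (1,4) → (φ(1),φ(4)) = (0,4) ∈ E(G2) ✓
  (1,5) → (φ(1),φ(5)) = (4,6) ∈ E(G2) ✓
  (1,6) → (φ(1),φ(6)) = (2,4) ∈ E(G2) ✓
  (2,3) → (φ(2),φ(3)) = (3,5) ∈ E(G2) ✓
  (2,4) → (φ(2),φ(4)) = (0,5) ∈ E(G2) ✓
  (3,5) → (φ(3),φ(5)) = (3,6) ∈ E(G2) ✓
  (5,6) → (φ(5),φ(6)) = (2,6) ∈ E(G2) ✓
All 12 edges of G1 map to edges of G2, and |E(G1)| = |E(G2)| = 12, so φ is a bijection on edges as well as vertices. Hence G1 ≅ G2.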